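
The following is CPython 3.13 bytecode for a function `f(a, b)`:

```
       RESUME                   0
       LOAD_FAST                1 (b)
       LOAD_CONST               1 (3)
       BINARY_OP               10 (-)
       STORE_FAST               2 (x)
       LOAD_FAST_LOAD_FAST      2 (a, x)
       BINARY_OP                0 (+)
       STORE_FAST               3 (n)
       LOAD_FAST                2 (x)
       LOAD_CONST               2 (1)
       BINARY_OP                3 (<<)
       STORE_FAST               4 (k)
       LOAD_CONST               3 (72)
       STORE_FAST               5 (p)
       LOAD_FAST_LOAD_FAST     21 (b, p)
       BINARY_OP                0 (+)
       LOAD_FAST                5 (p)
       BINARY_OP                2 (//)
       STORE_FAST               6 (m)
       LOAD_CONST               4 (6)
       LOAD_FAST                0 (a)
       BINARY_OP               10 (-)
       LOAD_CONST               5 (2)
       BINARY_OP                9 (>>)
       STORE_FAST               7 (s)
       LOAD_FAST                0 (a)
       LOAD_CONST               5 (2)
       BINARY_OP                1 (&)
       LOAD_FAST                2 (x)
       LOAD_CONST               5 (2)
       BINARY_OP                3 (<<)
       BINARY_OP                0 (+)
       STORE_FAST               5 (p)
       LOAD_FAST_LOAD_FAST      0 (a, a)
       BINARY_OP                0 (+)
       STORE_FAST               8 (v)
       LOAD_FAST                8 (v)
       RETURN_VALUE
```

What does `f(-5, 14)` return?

-10

LOAD_FAST b → push 14. Stack: [14]
LOAD_CONST → push 3. Stack: [14, 3]
BINARY_OP - → 14 - 3 = 11. Stack: [11]
STORE_FAST x → x=11. Stack: []
LOAD_FAST_LOAD_FAST a,x → push -5,11. Stack: [-5, 11]
BINARY_OP + → -5 + 11 = 6. Stack: [6]
STORE_FAST n → n=6. Stack: []
LOAD_FAST x → push 11. Stack: [11]
LOAD_CONST → push 1. Stack: [11, 1]
BINARY_OP << → 11 << 1 = 22. Stack: [22]
STORE_FAST k → k=22. Stack: []
LOAD_CONST → push 72. Stack: [72]
STORE_FAST p → p=72. Stack: []
LOAD_FAST_LOAD_FAST b,p → push 14,72. Stack: [14, 72]
BINARY_OP + → 14 + 72 = 86. Stack: [86]
LOAD_FAST p → push 72. Stack: [86, 72]
BINARY_OP // → 86 // 72 = 1. Stack: [1]
STORE_FAST m → m=1. Stack: []
LOAD_CONST → push 6. Stack: [6]
LOAD_FAST a → push -5. Stack: [6, -5]
BINARY_OP - → 6 - -5 = 11. Stack: [11]
LOAD_CONST → push 2. Stack: [11, 2]
BINARY_OP >> → 11 >> 2 = 2. Stack: [2]
STORE_FAST s → s=2. Stack: []
LOAD_FAST a → push -5. Stack: [-5]
LOAD_CONST → push 2. Stack: [-5, 2]
BINARY_OP & → -5 & 2 = 2. Stack: [2]
LOAD_FAST x → push 11. Stack: [2, 11]
LOAD_CONST → push 2. Stack: [2, 11, 2]
BINARY_OP << → 11 << 2 = 44. Stack: [2, 44]
BINARY_OP + → 2 + 44 = 46. Stack: [46]
STORE_FAST p → p=46. Stack: []
LOAD_FAST_LOAD_FAST a,a → push -5,-5. Stack: [-5, -5]
BINARY_OP + → -5 + -5 = -10. Stack: [-10]
STORE_FAST v → v=-10. Stack: []
LOAD_FAST v → push -10. Stack: [-10]
RETURN_VALUE → return -10.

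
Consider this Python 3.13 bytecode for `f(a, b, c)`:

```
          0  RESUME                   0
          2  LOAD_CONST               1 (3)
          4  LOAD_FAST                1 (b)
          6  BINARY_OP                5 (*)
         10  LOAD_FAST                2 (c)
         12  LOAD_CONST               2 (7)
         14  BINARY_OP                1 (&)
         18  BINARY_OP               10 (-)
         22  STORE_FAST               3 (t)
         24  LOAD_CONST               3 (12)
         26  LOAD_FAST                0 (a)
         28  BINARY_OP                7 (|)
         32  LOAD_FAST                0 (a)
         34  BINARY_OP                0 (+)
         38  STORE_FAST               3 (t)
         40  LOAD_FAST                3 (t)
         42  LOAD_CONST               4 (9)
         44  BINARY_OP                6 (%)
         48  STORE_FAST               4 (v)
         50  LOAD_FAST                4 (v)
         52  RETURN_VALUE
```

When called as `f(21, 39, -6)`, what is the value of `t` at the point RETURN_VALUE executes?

LOAD_CONST → push 3. Stack: [3]
LOAD_FAST b → push 39. Stack: [3, 39]
BINARY_OP * → 3 * 39 = 117. Stack: [117]
LOAD_FAST c → push -6. Stack: [117, -6]
LOAD_CONST → push 7. Stack: [117, -6, 7]
BINARY_OP & → -6 & 7 = 2. Stack: [117, 2]
BINARY_OP - → 117 - 2 = 115. Stack: [115]
STORE_FAST t → t=115. Stack: []
LOAD_CONST → push 12. Stack: [12]
LOAD_FAST a → push 21. Stack: [12, 21]
BINARY_OP | → 12 | 21 = 29. Stack: [29]
LOAD_FAST a → push 21. Stack: [29, 21]
BINARY_OP + → 29 + 21 = 50. Stack: [50]
STORE_FAST t → t=50. Stack: []
LOAD_FAST t → push 50. Stack: [50]
LOAD_CONST → push 9. Stack: [50, 9]
BINARY_OP % → 50 % 9 = 5. Stack: [5]
STORE_FAST v → v=5. Stack: []
LOAD_FAST v → push 5. Stack: [5]
RETURN_VALUE → return 5.

50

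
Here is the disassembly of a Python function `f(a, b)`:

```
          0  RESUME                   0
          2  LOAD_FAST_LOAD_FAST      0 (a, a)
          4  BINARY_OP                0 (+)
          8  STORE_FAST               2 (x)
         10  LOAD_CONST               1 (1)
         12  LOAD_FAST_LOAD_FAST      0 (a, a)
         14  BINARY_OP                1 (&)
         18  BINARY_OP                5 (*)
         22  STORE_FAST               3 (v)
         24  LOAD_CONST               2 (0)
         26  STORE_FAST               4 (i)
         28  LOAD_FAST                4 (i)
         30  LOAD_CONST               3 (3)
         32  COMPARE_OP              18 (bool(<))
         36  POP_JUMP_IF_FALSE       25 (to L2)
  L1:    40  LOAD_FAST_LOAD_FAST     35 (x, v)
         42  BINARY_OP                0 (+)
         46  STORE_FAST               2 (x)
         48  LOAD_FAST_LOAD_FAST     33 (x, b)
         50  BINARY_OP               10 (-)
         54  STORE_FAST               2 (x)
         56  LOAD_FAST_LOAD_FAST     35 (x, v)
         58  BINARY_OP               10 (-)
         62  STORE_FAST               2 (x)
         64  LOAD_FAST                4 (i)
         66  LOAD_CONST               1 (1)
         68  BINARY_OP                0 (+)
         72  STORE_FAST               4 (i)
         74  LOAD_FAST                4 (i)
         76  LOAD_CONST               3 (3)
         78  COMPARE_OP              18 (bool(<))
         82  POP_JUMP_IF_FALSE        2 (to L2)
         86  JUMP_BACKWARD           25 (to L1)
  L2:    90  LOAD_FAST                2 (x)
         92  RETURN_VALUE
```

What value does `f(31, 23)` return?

LOAD_FAST_LOAD_FAST a,a → push 31,31
BINARY_OP + → 31 + 31 = 62
STORE_FAST x → x=62
LOAD_CONST → push 1
LOAD_FAST_LOAD_FAST a,a → push 31,31
BINARY_OP & → 31 & 31 = 31
BINARY_OP * → 1 * 31 = 31
STORE_FAST v → v=31
LOAD_CONST → push 0
STORE_FAST i → i=0
LOAD_FAST i → push 0
LOAD_CONST → push 3
COMPARE_OP bool(<) → 0 vs 3 = True
POP_JUMP_IF_FALSE → pop True; no jump
LOAD_FAST_LOAD_FAST x,v → push 62,31
BINARY_OP + → 62 + 31 = 93
STORE_FAST x → x=93
LOAD_FAST_LOAD_FAST x,b → push 93,23
BINARY_OP - → 93 - 23 = 70
STORE_FAST x → x=70
LOAD_FAST_LOAD_FAST x,v → push 70,31
BINARY_OP - → 70 - 31 = 39
STORE_FAST x → x=39
LOAD_FAST i → push 0
LOAD_CONST → push 1
BINARY_OP + → 0 + 1 = 1
STORE_FAST i → i=1
LOAD_FAST i → push 1
LOAD_CONST → push 3
COMPARE_OP bool(<) → 1 vs 3 = True
POP_JUMP_IF_FALSE → pop True; no jump
LOAD_FAST_LOAD_FAST x,v → push 39,31
BINARY_OP + → 39 + 31 = 70
STORE_FAST x → x=70
LOAD_FAST_LOAD_FAST x,b → push 70,23
BINARY_OP - → 70 - 23 = 47
STORE_FAST x → x=47
LOAD_FAST_LOAD_FAST x,v → push 47,31
BINARY_OP - → 47 - 31 = 16
STORE_FAST x → x=16
LOAD_FAST i → push 1
LOAD_CONST → push 1
BINARY_OP + → 1 + 1 = 2
STORE_FAST i → i=2
LOAD_FAST i → push 2
LOAD_CONST → push 3
COMPARE_OP bool(<) → 2 vs 3 = True
POP_JUMP_IF_FALSE → pop True; no jump
LOAD_FAST_LOAD_FAST x,v → push 16,31
BINARY_OP + → 16 + 31 = 47
STORE_FAST x → x=47
LOAD_FAST_LOAD_FAST x,b → push 47,23
BINARY_OP - → 47 - 23 = 24
STORE_FAST x → x=24
LOAD_FAST_LOAD_FAST x,v → push 24,31
BINARY_OP - → 24 - 31 = -7
STORE_FAST x → x=-7
LOAD_FAST i → push 2
LOAD_CONST → push 1
BINARY_OP + → 2 + 1 = 3
STORE_FAST i → i=3
LOAD_FAST i → push 3
LOAD_CONST → push 3
COMPARE_OP bool(<) → 3 vs 3 = False
POP_JUMP_IF_FALSE → pop False; jump
LOAD_FAST x → push -7
RETURN_VALUE → return -7.

-7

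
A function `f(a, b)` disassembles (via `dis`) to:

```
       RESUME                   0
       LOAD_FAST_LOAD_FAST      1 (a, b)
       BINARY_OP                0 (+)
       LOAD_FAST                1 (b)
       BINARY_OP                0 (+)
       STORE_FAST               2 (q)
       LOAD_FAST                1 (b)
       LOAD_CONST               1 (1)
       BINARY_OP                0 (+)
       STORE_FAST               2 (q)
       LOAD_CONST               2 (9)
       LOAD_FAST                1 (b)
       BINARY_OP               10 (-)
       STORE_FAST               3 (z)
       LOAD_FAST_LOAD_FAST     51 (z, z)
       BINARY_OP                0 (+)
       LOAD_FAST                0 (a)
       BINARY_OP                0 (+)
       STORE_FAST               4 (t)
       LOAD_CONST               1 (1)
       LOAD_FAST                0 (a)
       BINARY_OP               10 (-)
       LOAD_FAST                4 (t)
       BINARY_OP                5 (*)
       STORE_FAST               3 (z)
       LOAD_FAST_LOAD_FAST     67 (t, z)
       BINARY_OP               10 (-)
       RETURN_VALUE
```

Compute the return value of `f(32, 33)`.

-512

LOAD_FAST_LOAD_FAST a,b → push 32,33. Stack: [32, 33]
BINARY_OP + → 32 + 33 = 65. Stack: [65]
LOAD_FAST b → push 33. Stack: [65, 33]
BINARY_OP + → 65 + 33 = 98. Stack: [98]
STORE_FAST q → q=98. Stack: []
LOAD_FAST b → push 33. Stack: [33]
LOAD_CONST → push 1. Stack: [33, 1]
BINARY_OP + → 33 + 1 = 34. Stack: [34]
STORE_FAST q → q=34. Stack: []
LOAD_CONST → push 9. Stack: [9]
LOAD_FAST b → push 33. Stack: [9, 33]
BINARY_OP - → 9 - 33 = -24. Stack: [-24]
STORE_FAST z → z=-24. Stack: []
LOAD_FAST_LOAD_FAST z,z → push -24,-24. Stack: [-24, -24]
BINARY_OP + → -24 + -24 = -48. Stack: [-48]
LOAD_FAST a → push 32. Stack: [-48, 32]
BINARY_OP + → -48 + 32 = -16. Stack: [-16]
STORE_FAST t → t=-16. Stack: []
LOAD_CONST → push 1. Stack: [1]
LOAD_FAST a → push 32. Stack: [1, 32]
BINARY_OP - → 1 - 32 = -31. Stack: [-31]
LOAD_FAST t → push -16. Stack: [-31, -16]
BINARY_OP * → -31 * -16 = 496. Stack: [496]
STORE_FAST z → z=496. Stack: []
LOAD_FAST_LOAD_FAST t,z → push -16,496. Stack: [-16, 496]
BINARY_OP - → -16 - 496 = -512. Stack: [-512]
RETURN_VALUE → return -512.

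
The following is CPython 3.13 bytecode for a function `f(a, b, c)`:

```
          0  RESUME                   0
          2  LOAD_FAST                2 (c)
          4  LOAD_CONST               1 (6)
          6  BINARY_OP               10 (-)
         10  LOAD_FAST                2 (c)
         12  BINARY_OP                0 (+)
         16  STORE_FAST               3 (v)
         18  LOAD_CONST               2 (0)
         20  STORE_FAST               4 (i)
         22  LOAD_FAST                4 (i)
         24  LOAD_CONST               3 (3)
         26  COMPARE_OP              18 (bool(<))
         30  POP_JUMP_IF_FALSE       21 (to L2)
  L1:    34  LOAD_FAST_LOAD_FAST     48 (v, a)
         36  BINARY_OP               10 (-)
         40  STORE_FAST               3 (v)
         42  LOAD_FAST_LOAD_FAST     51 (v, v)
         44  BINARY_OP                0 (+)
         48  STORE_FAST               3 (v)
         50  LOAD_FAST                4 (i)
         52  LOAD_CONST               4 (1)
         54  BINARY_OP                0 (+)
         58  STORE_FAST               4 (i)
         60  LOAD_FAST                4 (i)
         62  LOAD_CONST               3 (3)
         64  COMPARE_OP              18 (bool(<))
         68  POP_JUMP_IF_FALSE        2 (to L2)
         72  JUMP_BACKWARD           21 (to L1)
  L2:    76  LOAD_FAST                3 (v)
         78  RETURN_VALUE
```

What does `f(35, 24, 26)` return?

-122

LOAD_FAST c → push 26. Stack: [26]
LOAD_CONST → push 6. Stack: [26, 6]
BINARY_OP - → 26 - 6 = 20. Stack: [20]
LOAD_FAST c → push 26. Stack: [20, 26]
BINARY_OP + → 20 + 26 = 46. Stack: [46]
STORE_FAST v → v=46. Stack: []
LOAD_CONST → push 0. Stack: [0]
STORE_FAST i → i=0. Stack: []
LOAD_FAST i → push 0. Stack: [0]
LOAD_CONST → push 3. Stack: [0, 3]
COMPARE_OP bool(<) → 0 vs 3 = True. Stack: [True]
POP_JUMP_IF_FALSE → pop True; no jump. Stack: []
LOAD_FAST_LOAD_FAST v,a → push 46,35. Stack: [46, 35]
BINARY_OP - → 46 - 35 = 11. Stack: [11]
STORE_FAST v → v=11. Stack: []
LOAD_FAST_LOAD_FAST v,v → push 11,11. Stack: [11, 11]
BINARY_OP + → 11 + 11 = 22. Stack: [22]
STORE_FAST v → v=22. Stack: []
LOAD_FAST i → push 0. Stack: [0]
LOAD_CONST → push 1. Stack: [0, 1]
BINARY_OP + → 0 + 1 = 1. Stack: [1]
STORE_FAST i → i=1. Stack: []
LOAD_FAST i → push 1. Stack: [1]
LOAD_CONST → push 3. Stack: [1, 3]
COMPARE_OP bool(<) → 1 vs 3 = True. Stack: [True]
POP_JUMP_IF_FALSE → pop True; no jump. Stack: []
LOAD_FAST_LOAD_FAST v,a → push 22,35. Stack: [22, 35]
BINARY_OP - → 22 - 35 = -13. Stack: [-13]
STORE_FAST v → v=-13. Stack: []
LOAD_FAST_LOAD_FAST v,v → push -13,-13. Stack: [-13, -13]
BINARY_OP + → -13 + -13 = -26. Stack: [-26]
STORE_FAST v → v=-26. Stack: []
LOAD_FAST i → push 1. Stack: [1]
LOAD_CONST → push 1. Stack: [1, 1]
BINARY_OP + → 1 + 1 = 2. Stack: [2]
STORE_FAST i → i=2. Stack: []
LOAD_FAST i → push 2. Stack: [2]
LOAD_CONST → push 3. Stack: [2, 3]
COMPARE_OP bool(<) → 2 vs 3 = True. Stack: [True]
POP_JUMP_IF_FALSE → pop True; no jump. Stack: []
LOAD_FAST_LOAD_FAST v,a → push -26,35. Stack: [-26, 35]
BINARY_OP - → -26 - 35 = -61. Stack: [-61]
STORE_FAST v → v=-61. Stack: []
LOAD_FAST_LOAD_FAST v,v → push -61,-61. Stack: [-61, -61]
BINARY_OP + → -61 + -61 = -122. Stack: [-122]
STORE_FAST v → v=-122. Stack: []
LOAD_FAST i → push 2. Stack: [2]
LOAD_CONST → push 1. Stack: [2, 1]
BINARY_OP + → 2 + 1 = 3. Stack: [3]
STORE_FAST i → i=3. Stack: []
LOAD_FAST i → push 3. Stack: [3]
LOAD_CONST → push 3. Stack: [3, 3]
COMPARE_OP bool(<) → 3 vs 3 = False. Stack: [False]
POP_JUMP_IF_FALSE → pop False; jump. Stack: []
LOAD_FAST v → push -122. Stack: [-122]
RETURN_VALUE → return -122.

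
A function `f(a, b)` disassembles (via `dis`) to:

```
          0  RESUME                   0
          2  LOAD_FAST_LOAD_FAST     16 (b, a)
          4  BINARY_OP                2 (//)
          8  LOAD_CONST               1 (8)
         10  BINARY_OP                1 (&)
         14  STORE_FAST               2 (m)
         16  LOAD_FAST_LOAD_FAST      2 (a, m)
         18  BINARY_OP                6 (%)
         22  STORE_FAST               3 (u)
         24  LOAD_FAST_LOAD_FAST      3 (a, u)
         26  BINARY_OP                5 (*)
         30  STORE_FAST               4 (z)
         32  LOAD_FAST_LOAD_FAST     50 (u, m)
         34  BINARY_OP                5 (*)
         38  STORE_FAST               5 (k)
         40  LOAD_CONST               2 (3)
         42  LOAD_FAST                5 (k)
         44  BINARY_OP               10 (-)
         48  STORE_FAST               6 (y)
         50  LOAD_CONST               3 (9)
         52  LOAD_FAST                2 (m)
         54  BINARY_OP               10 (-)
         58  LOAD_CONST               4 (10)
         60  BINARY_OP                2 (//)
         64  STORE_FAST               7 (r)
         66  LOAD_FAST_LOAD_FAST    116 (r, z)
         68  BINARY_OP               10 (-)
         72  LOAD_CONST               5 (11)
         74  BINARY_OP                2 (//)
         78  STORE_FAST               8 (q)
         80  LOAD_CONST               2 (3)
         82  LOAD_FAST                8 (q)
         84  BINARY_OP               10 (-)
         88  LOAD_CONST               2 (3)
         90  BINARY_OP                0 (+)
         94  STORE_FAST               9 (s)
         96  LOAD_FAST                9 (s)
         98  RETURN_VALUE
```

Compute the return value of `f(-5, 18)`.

5

LOAD_FAST_LOAD_FAST b,a → push 18,-5. Stack: [18, -5]
BINARY_OP // → 18 // -5 = -4. Stack: [-4]
LOAD_CONST → push 8. Stack: [-4, 8]
BINARY_OP & → -4 & 8 = 8. Stack: [8]
STORE_FAST m → m=8. Stack: []
LOAD_FAST_LOAD_FAST a,m → push -5,8. Stack: [-5, 8]
BINARY_OP % → -5 % 8 = 3. Stack: [3]
STORE_FAST u → u=3. Stack: []
LOAD_FAST_LOAD_FAST a,u → push -5,3. Stack: [-5, 3]
BINARY_OP * → -5 * 3 = -15. Stack: [-15]
STORE_FAST z → z=-15. Stack: []
LOAD_FAST_LOAD_FAST u,m → push 3,8. Stack: [3, 8]
BINARY_OP * → 3 * 8 = 24. Stack: [24]
STORE_FAST k → k=24. Stack: []
LOAD_CONST → push 3. Stack: [3]
LOAD_FAST k → push 24. Stack: [3, 24]
BINARY_OP - → 3 - 24 = -21. Stack: [-21]
STORE_FAST y → y=-21. Stack: []
LOAD_CONST → push 9. Stack: [9]
LOAD_FAST m → push 8. Stack: [9, 8]
BINARY_OP - → 9 - 8 = 1. Stack: [1]
LOAD_CONST → push 10. Stack: [1, 10]
BINARY_OP // → 1 // 10 = 0. Stack: [0]
STORE_FAST r → r=0. Stack: []
LOAD_FAST_LOAD_FAST r,z → push 0,-15. Stack: [0, -15]
BINARY_OP - → 0 - -15 = 15. Stack: [15]
LOAD_CONST → push 11. Stack: [15, 11]
BINARY_OP // → 15 // 11 = 1. Stack: [1]
STORE_FAST q → q=1. Stack: []
LOAD_CONST → push 3. Stack: [3]
LOAD_FAST q → push 1. Stack: [3, 1]
BINARY_OP - → 3 - 1 = 2. Stack: [2]
LOAD_CONST → push 3. Stack: [2, 3]
BINARY_OP + → 2 + 3 = 5. Stack: [5]
STORE_FAST s → s=5. Stack: []
LOAD_FAST s → push 5. Stack: [5]
RETURN_VALUE → return 5.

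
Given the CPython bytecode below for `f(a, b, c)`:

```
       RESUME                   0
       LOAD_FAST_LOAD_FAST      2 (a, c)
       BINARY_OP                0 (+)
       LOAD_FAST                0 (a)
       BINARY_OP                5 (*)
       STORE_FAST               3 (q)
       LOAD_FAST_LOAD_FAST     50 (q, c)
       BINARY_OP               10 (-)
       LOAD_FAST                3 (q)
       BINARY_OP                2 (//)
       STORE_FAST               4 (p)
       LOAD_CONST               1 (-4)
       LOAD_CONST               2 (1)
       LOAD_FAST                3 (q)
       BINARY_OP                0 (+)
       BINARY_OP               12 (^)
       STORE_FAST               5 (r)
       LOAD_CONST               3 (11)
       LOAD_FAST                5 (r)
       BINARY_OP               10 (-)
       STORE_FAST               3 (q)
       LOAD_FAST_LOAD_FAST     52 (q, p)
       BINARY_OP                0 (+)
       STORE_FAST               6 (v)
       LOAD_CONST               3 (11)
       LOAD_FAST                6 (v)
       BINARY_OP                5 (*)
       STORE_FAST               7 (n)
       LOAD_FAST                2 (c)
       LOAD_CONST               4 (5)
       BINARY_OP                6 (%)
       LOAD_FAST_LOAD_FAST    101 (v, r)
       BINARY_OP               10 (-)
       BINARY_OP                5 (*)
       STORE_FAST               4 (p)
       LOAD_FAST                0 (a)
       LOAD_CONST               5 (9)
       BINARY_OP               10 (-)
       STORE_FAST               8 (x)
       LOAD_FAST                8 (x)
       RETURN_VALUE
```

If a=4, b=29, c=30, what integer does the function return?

LOAD_FAST_LOAD_FAST a,c → push 4,30. Stack: [4, 30]
BINARY_OP + → 4 + 30 = 34. Stack: [34]
LOAD_FAST a → push 4. Stack: [34, 4]
BINARY_OP * → 34 * 4 = 136. Stack: [136]
STORE_FAST q → q=136. Stack: []
LOAD_FAST_LOAD_FAST q,c → push 136,30. Stack: [136, 30]
BINARY_OP - → 136 - 30 = 106. Stack: [106]
LOAD_FAST q → push 136. Stack: [106, 136]
BINARY_OP // → 106 // 136 = 0. Stack: [0]
STORE_FAST p → p=0. Stack: []
LOAD_CONST → push -4. Stack: [-4]
LOAD_CONST → push 1. Stack: [-4, 1]
LOAD_FAST q → push 136. Stack: [-4, 1, 136]
BINARY_OP + → 1 + 136 = 137. Stack: [-4, 137]
BINARY_OP ^ → -4 ^ 137 = -139. Stack: [-139]
STORE_FAST r → r=-139. Stack: []
LOAD_CONST → push 11. Stack: [11]
LOAD_FAST r → push -139. Stack: [11, -139]
BINARY_OP - → 11 - -139 = 150. Stack: [150]
STORE_FAST q → q=150. Stack: []
LOAD_FAST_LOAD_FAST q,p → push 150,0. Stack: [150, 0]
BINARY_OP + → 150 + 0 = 150. Stack: [150]
STORE_FAST v → v=150. Stack: []
LOAD_CONST → push 11. Stack: [11]
LOAD_FAST v → push 150. Stack: [11, 150]
BINARY_OP * → 11 * 150 = 1650. Stack: [1650]
STORE_FAST n → n=1650. Stack: []
LOAD_FAST c → push 30. Stack: [30]
LOAD_CONST → push 5. Stack: [30, 5]
BINARY_OP % → 30 % 5 = 0. Stack: [0]
LOAD_FAST_LOAD_FAST v,r → push 150,-139. Stack: [0, 150, -139]
BINARY_OP - → 150 - -139 = 289. Stack: [0, 289]
BINARY_OP * → 0 * 289 = 0. Stack: [0]
STORE_FAST p → p=0. Stack: []
LOAD_FAST a → push 4. Stack: [4]
LOAD_CONST → push 9. Stack: [4, 9]
BINARY_OP - → 4 - 9 = -5. Stack: [-5]
STORE_FAST x → x=-5. Stack: []
LOAD_FAST x → push -5. Stack: [-5]
RETURN_VALUE → return -5.

-5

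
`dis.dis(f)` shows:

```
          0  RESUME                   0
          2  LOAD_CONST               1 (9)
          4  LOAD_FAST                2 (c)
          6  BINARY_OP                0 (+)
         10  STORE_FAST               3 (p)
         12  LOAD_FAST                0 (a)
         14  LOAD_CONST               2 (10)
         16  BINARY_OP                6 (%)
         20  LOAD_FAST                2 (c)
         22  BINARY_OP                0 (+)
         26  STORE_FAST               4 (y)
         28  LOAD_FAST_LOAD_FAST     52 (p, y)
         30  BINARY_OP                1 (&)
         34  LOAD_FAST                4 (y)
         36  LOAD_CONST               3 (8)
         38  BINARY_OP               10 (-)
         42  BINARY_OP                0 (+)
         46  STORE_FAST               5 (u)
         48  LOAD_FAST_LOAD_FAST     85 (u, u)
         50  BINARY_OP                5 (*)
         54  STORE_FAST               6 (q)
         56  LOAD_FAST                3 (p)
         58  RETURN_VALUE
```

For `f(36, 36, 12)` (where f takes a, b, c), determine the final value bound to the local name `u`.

26

LOAD_CONST → push 9. Stack: [9]
LOAD_FAST c → push 12. Stack: [9, 12]
BINARY_OP + → 9 + 12 = 21. Stack: [21]
STORE_FAST p → p=21. Stack: []
LOAD_FAST a → push 36. Stack: [36]
LOAD_CONST → push 10. Stack: [36, 10]
BINARY_OP % → 36 % 10 = 6. Stack: [6]
LOAD_FAST c → push 12. Stack: [6, 12]
BINARY_OP + → 6 + 12 = 18. Stack: [18]
STORE_FAST y → y=18. Stack: []
LOAD_FAST_LOAD_FAST p,y → push 21,18. Stack: [21, 18]
BINARY_OP & → 21 & 18 = 16. Stack: [16]
LOAD_FAST y → push 18. Stack: [16, 18]
LOAD_CONST → push 8. Stack: [16, 18, 8]
BINARY_OP - → 18 - 8 = 10. Stack: [16, 10]
BINARY_OP + → 16 + 10 = 26. Stack: [26]
STORE_FAST u → u=26. Stack: []
LOAD_FAST_LOAD_FAST u,u → push 26,26. Stack: [26, 26]
BINARY_OP * → 26 * 26 = 676. Stack: [676]
STORE_FAST q → q=676. Stack: []
LOAD_FAST p → push 21. Stack: [21]
RETURN_VALUE → return 21.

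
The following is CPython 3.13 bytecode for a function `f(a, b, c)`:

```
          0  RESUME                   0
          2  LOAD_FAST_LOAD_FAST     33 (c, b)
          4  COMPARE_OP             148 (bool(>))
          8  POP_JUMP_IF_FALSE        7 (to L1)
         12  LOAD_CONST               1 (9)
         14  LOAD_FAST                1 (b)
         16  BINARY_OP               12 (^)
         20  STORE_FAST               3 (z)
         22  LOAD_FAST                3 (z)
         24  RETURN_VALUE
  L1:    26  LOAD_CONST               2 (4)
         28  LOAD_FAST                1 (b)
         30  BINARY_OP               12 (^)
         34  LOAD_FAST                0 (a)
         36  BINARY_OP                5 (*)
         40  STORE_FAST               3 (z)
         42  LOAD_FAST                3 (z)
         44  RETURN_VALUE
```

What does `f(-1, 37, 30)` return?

LOAD_FAST_LOAD_FAST c,b → push 30,37. Stack: [30, 37]
COMPARE_OP bool(>) → 30 vs 37 = False. Stack: [False]
POP_JUMP_IF_FALSE → pop False; jump. Stack: []
LOAD_CONST → push 4. Stack: [4]
LOAD_FAST b → push 37. Stack: [4, 37]
BINARY_OP ^ → 4 ^ 37 = 33. Stack: [33]
LOAD_FAST a → push -1. Stack: [33, -1]
BINARY_OP * → 33 * -1 = -33. Stack: [-33]
STORE_FAST z → z=-33. Stack: []
LOAD_FAST z → push -33. Stack: [-33]
RETURN_VALUE → return -33.

-33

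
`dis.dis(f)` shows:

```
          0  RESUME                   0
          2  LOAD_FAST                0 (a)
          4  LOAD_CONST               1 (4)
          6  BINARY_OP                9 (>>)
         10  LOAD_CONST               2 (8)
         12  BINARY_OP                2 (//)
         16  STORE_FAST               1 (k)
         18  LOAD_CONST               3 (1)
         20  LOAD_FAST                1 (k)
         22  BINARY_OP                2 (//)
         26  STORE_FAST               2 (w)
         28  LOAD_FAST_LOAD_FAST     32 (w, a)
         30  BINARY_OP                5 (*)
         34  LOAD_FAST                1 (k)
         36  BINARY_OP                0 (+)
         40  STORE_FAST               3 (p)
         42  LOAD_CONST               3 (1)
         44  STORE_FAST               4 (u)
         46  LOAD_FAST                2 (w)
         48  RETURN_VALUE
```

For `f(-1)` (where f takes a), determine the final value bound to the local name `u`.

LOAD_FAST a → push -1. Stack: [-1]
LOAD_CONST → push 4. Stack: [-1, 4]
BINARY_OP >> → -1 >> 4 = -1. Stack: [-1]
LOAD_CONST → push 8. Stack: [-1, 8]
BINARY_OP // → -1 // 8 = -1. Stack: [-1]
STORE_FAST k → k=-1. Stack: []
LOAD_CONST → push 1. Stack: [1]
LOAD_FAST k → push -1. Stack: [1, -1]
BINARY_OP // → 1 // -1 = -1. Stack: [-1]
STORE_FAST w → w=-1. Stack: []
LOAD_FAST_LOAD_FAST w,a → push -1,-1. Stack: [-1, -1]
BINARY_OP * → -1 * -1 = 1. Stack: [1]
LOAD_FAST k → push -1. Stack: [1, -1]
BINARY_OP + → 1 + -1 = 0. Stack: [0]
STORE_FAST p → p=0. Stack: []
LOAD_CONST → push 1. Stack: [1]
STORE_FAST u → u=1. Stack: []
LOAD_FAST w → push -1. Stack: [-1]
RETURN_VALUE → return -1.

1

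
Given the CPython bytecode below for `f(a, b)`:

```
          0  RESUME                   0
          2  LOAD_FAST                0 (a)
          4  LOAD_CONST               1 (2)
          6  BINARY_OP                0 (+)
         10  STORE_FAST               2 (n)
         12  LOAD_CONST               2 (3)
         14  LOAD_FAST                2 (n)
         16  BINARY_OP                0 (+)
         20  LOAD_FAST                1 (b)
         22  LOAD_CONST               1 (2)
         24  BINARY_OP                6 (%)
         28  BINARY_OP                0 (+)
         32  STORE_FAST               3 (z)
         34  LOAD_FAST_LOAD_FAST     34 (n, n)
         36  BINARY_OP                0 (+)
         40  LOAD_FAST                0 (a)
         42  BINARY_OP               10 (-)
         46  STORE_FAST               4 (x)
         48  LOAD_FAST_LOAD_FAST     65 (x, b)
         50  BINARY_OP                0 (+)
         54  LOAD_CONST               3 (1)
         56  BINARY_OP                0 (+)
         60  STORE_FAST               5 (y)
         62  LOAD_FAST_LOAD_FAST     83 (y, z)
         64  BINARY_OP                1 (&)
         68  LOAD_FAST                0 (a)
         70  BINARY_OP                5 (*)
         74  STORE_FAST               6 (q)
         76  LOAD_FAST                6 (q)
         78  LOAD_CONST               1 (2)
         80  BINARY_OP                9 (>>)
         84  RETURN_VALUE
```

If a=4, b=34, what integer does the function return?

9

LOAD_FAST a → push 4. Stack: [4]
LOAD_CONST → push 2. Stack: [4, 2]
BINARY_OP + → 4 + 2 = 6. Stack: [6]
STORE_FAST n → n=6. Stack: []
LOAD_CONST → push 3. Stack: [3]
LOAD_FAST n → push 6. Stack: [3, 6]
BINARY_OP + → 3 + 6 = 9. Stack: [9]
LOAD_FAST b → push 34. Stack: [9, 34]
LOAD_CONST → push 2. Stack: [9, 34, 2]
BINARY_OP % → 34 % 2 = 0. Stack: [9, 0]
BINARY_OP + → 9 + 0 = 9. Stack: [9]
STORE_FAST z → z=9. Stack: []
LOAD_FAST_LOAD_FAST n,n → push 6,6. Stack: [6, 6]
BINARY_OP + → 6 + 6 = 12. Stack: [12]
LOAD_FAST a → push 4. Stack: [12, 4]
BINARY_OP - → 12 - 4 = 8. Stack: [8]
STORE_FAST x → x=8. Stack: []
LOAD_FAST_LOAD_FAST x,b → push 8,34. Stack: [8, 34]
BINARY_OP + → 8 + 34 = 42. Stack: [42]
LOAD_CONST → push 1. Stack: [42, 1]
BINARY_OP + → 42 + 1 = 43. Stack: [43]
STORE_FAST y → y=43. Stack: []
LOAD_FAST_LOAD_FAST y,z → push 43,9. Stack: [43, 9]
BINARY_OP & → 43 & 9 = 9. Stack: [9]
LOAD_FAST a → push 4. Stack: [9, 4]
BINARY_OP * → 9 * 4 = 36. Stack: [36]
STORE_FAST q → q=36. Stack: []
LOAD_FAST q → push 36. Stack: [36]
LOAD_CONST → push 2. Stack: [36, 2]
BINARY_OP >> → 36 >> 2 = 9. Stack: [9]
RETURN_VALUE → return 9.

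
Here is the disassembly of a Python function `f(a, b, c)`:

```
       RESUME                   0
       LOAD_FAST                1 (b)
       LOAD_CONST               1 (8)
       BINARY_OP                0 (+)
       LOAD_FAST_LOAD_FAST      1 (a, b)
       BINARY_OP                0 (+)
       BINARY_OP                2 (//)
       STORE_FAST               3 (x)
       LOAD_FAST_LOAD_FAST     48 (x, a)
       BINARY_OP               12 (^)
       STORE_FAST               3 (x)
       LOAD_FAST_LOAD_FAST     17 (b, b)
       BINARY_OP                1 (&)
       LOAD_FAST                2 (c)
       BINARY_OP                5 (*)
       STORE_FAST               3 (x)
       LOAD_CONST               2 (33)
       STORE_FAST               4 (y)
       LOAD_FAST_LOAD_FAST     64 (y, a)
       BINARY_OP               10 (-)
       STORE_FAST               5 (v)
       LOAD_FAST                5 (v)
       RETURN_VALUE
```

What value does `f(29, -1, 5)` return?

LOAD_FAST b → push -1. Stack: [-1]
LOAD_CONST → push 8. Stack: [-1, 8]
BINARY_OP + → -1 + 8 = 7. Stack: [7]
LOAD_FAST_LOAD_FAST a,b → push 29,-1. Stack: [7, 29, -1]
BINARY_OP + → 29 + -1 = 28. Stack: [7, 28]
BINARY_OP // → 7 // 28 = 0. Stack: [0]
STORE_FAST x → x=0. Stack: []
LOAD_FAST_LOAD_FAST x,a → push 0,29. Stack: [0, 29]
BINARY_OP ^ → 0 ^ 29 = 29. Stack: [29]
STORE_FAST x → x=29. Stack: []
LOAD_FAST_LOAD_FAST b,b → push -1,-1. Stack: [-1, -1]
BINARY_OP & → -1 & -1 = -1. Stack: [-1]
LOAD_FAST c → push 5. Stack: [-1, 5]
BINARY_OP * → -1 * 5 = -5. Stack: [-5]
STORE_FAST x → x=-5. Stack: []
LOAD_CONST → push 33. Stack: [33]
STORE_FAST y → y=33. Stack: []
LOAD_FAST_LOAD_FAST y,a → push 33,29. Stack: [33, 29]
BINARY_OP - → 33 - 29 = 4. Stack: [4]
STORE_FAST v → v=4. Stack: []
LOAD_FAST v → push 4. Stack: [4]
RETURN_VALUE → return 4.

4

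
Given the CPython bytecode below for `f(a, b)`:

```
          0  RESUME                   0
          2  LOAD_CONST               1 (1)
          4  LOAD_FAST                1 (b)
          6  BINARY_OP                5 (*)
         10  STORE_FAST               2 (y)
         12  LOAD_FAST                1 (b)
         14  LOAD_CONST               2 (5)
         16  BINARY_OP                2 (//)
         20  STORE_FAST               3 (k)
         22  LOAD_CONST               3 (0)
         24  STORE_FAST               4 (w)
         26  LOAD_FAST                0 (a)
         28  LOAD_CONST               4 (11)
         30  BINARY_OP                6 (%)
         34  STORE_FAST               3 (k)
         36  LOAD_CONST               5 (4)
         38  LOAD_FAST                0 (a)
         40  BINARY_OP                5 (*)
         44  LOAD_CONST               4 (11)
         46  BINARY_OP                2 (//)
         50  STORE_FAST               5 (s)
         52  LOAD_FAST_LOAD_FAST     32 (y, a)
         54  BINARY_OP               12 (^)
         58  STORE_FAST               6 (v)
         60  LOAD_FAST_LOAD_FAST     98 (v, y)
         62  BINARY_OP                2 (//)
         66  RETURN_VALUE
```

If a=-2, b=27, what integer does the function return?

LOAD_CONST → push 1. Stack: [1]
LOAD_FAST b → push 27. Stack: [1, 27]
BINARY_OP * → 1 * 27 = 27. Stack: [27]
STORE_FAST y → y=27. Stack: []
LOAD_FAST b → push 27. Stack: [27]
LOAD_CONST → push 5. Stack: [27, 5]
BINARY_OP // → 27 // 5 = 5. Stack: [5]
STORE_FAST k → k=5. Stack: []
LOAD_CONST → push 0. Stack: [0]
STORE_FAST w → w=0. Stack: []
LOAD_FAST a → push -2. Stack: [-2]
LOAD_CONST → push 11. Stack: [-2, 11]
BINARY_OP % → -2 % 11 = 9. Stack: [9]
STORE_FAST k → k=9. Stack: []
LOAD_CONST → push 4. Stack: [4]
LOAD_FAST a → push -2. Stack: [4, -2]
BINARY_OP * → 4 * -2 = -8. Stack: [-8]
LOAD_CONST → push 11. Stack: [-8, 11]
BINARY_OP // → -8 // 11 = -1. Stack: [-1]
STORE_FAST s → s=-1. Stack: []
LOAD_FAST_LOAD_FAST y,a → push 27,-2. Stack: [27, -2]
BINARY_OP ^ → 27 ^ -2 = -27. Stack: [-27]
STORE_FAST v → v=-27. Stack: []
LOAD_FAST_LOAD_FAST v,y → push -27,27. Stack: [-27, 27]
BINARY_OP // → -27 // 27 = -1. Stack: [-1]
RETURN_VALUE → return -1.

-1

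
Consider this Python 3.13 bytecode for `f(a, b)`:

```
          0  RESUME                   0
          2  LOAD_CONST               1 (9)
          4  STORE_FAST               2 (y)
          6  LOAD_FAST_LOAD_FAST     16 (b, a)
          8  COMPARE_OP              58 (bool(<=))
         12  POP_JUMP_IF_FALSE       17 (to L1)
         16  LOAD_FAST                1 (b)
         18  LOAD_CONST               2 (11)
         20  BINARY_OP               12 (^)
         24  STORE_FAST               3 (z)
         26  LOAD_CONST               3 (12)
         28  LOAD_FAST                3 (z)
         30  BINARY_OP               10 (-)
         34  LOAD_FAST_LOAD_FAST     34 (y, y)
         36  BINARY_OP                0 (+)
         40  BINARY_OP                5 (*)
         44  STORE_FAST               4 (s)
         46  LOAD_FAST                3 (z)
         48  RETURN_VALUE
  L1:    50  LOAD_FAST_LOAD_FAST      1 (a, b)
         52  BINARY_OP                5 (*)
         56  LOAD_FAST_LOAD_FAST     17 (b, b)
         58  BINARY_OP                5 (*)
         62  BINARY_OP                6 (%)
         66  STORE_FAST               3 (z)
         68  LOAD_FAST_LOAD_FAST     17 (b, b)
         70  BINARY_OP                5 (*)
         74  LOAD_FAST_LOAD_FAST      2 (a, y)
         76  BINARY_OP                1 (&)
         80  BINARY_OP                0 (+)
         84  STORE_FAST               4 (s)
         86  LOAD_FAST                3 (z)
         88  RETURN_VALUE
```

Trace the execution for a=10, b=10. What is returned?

1

LOAD_CONST → push 9. Stack: [9]
STORE_FAST y → y=9. Stack: []
LOAD_FAST_LOAD_FAST b,a → push 10,10. Stack: [10, 10]
COMPARE_OP bool(<=) → 10 vs 10 = True. Stack: [True]
POP_JUMP_IF_FALSE → pop True; no jump. Stack: []
LOAD_FAST b → push 10. Stack: [10]
LOAD_CONST → push 11. Stack: [10, 11]
BINARY_OP ^ → 10 ^ 11 = 1. Stack: [1]
STORE_FAST z → z=1. Stack: []
LOAD_CONST → push 12. Stack: [12]
LOAD_FAST z → push 1. Stack: [12, 1]
BINARY_OP - → 12 - 1 = 11. Stack: [11]
LOAD_FAST_LOAD_FAST y,y → push 9,9. Stack: [11, 9, 9]
BINARY_OP + → 9 + 9 = 18. Stack: [11, 18]
BINARY_OP * → 11 * 18 = 198. Stack: [198]
STORE_FAST s → s=198. Stack: []
LOAD_FAST z → push 1. Stack: [1]
RETURN_VALUE → return 1.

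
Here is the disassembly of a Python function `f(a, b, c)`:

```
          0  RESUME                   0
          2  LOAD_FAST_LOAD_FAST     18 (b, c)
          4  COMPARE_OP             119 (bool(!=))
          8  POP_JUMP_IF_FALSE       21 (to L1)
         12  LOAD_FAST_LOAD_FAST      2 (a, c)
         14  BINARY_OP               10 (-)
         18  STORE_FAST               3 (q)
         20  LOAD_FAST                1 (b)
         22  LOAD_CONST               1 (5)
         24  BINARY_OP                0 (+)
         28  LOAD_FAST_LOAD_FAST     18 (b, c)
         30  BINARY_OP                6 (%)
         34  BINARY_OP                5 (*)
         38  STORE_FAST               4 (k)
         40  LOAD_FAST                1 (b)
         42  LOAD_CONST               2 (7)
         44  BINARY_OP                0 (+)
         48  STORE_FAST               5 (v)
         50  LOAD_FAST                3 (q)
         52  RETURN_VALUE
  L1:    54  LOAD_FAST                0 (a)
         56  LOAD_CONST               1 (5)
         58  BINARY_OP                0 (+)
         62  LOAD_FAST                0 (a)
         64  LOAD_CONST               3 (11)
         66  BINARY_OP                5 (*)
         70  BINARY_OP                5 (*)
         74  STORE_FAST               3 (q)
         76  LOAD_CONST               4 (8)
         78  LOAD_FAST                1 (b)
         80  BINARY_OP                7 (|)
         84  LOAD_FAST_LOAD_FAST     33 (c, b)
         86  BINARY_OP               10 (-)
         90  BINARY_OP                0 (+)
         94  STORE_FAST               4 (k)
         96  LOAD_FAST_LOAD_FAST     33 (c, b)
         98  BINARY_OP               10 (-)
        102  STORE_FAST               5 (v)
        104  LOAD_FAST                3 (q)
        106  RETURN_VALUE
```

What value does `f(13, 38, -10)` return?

23

LOAD_FAST_LOAD_FAST b,c → push 38,-10. Stack: [38, -10]
COMPARE_OP bool(!=) → 38 vs -10 = True. Stack: [True]
POP_JUMP_IF_FALSE → pop True; no jump. Stack: []
LOAD_FAST_LOAD_FAST a,c → push 13,-10. Stack: [13, -10]
BINARY_OP - → 13 - -10 = 23. Stack: [23]
STORE_FAST q → q=23. Stack: []
LOAD_FAST b → push 38. Stack: [38]
LOAD_CONST → push 5. Stack: [38, 5]
BINARY_OP + → 38 + 5 = 43. Stack: [43]
LOAD_FAST_LOAD_FAST b,c → push 38,-10. Stack: [43, 38, -10]
BINARY_OP % → 38 % -10 = -2. Stack: [43, -2]
BINARY_OP * → 43 * -2 = -86. Stack: [-86]
STORE_FAST k → k=-86. Stack: []
LOAD_FAST b → push 38. Stack: [38]
LOAD_CONST → push 7. Stack: [38, 7]
BINARY_OP + → 38 + 7 = 45. Stack: [45]
STORE_FAST v → v=45. Stack: []
LOAD_FAST q → push 23. Stack: [23]
RETURN_VALUE → return 23.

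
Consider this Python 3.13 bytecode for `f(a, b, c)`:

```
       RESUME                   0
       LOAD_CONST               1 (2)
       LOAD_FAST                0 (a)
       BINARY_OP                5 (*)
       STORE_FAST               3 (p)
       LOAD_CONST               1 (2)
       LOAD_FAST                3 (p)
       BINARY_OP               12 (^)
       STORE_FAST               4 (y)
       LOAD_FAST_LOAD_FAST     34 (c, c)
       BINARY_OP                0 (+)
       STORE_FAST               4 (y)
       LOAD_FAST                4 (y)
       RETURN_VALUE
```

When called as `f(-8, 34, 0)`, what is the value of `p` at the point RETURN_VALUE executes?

LOAD_CONST → push 2. Stack: [2]
LOAD_FAST a → push -8. Stack: [2, -8]
BINARY_OP * → 2 * -8 = -16. Stack: [-16]
STORE_FAST p → p=-16. Stack: []
LOAD_CONST → push 2. Stack: [2]
LOAD_FAST p → push -16. Stack: [2, -16]
BINARY_OP ^ → 2 ^ -16 = -14. Stack: [-14]
STORE_FAST y → y=-14. Stack: []
LOAD_FAST_LOAD_FAST c,c → push 0,0. Stack: [0, 0]
BINARY_OP + → 0 + 0 = 0. Stack: [0]
STORE_FAST y → y=0. Stack: []
LOAD_FAST y → push 0. Stack: [0]
RETURN_VALUE → return 0.

-16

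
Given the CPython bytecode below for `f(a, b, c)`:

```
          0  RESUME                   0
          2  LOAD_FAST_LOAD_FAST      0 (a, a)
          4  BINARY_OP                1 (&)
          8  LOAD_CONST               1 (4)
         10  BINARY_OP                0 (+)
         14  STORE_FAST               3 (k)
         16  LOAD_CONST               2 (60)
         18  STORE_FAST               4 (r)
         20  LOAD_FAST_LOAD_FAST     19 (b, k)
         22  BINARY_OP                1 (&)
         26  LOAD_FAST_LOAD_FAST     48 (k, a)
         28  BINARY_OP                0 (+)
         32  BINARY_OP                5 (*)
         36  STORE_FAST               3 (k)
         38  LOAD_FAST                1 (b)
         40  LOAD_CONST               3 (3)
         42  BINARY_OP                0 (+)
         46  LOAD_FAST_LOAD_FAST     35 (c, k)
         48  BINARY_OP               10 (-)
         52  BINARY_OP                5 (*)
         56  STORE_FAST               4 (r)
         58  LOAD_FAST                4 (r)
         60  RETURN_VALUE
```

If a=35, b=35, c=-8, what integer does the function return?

-98724

LOAD_FAST_LOAD_FAST a,a → push 35,35. Stack: [35, 35]
BINARY_OP & → 35 & 35 = 35. Stack: [35]
LOAD_CONST → push 4. Stack: [35, 4]
BINARY_OP + → 35 + 4 = 39. Stack: [39]
STORE_FAST k → k=39. Stack: []
LOAD_CONST → push 60. Stack: [60]
STORE_FAST r → r=60. Stack: []
LOAD_FAST_LOAD_FAST b,k → push 35,39. Stack: [35, 39]
BINARY_OP & → 35 & 39 = 35. Stack: [35]
LOAD_FAST_LOAD_FAST k,a → push 39,35. Stack: [35, 39, 35]
BINARY_OP + → 39 + 35 = 74. Stack: [35, 74]
BINARY_OP * → 35 * 74 = 2590. Stack: [2590]
STORE_FAST k → k=2590. Stack: []
LOAD_FAST b → push 35. Stack: [35]
LOAD_CONST → push 3. Stack: [35, 3]
BINARY_OP + → 35 + 3 = 38. Stack: [38]
LOAD_FAST_LOAD_FAST c,k → push -8,2590. Stack: [38, -8, 2590]
BINARY_OP - → -8 - 2590 = -2598. Stack: [38, -2598]
BINARY_OP * → 38 * -2598 = -98724. Stack: [-98724]
STORE_FAST r → r=-98724. Stack: []
LOAD_FAST r → push -98724. Stack: [-98724]
RETURN_VALUE → return -98724.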